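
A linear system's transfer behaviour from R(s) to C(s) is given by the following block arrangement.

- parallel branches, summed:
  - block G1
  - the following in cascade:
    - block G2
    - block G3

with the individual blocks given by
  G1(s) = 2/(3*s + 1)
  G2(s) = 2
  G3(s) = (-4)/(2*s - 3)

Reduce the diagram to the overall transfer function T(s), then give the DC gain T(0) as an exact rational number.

Step 1 - multiply G2, G3 (series) = (-8)/(2*s - 3)
Step 2 - parallel reduction of G1, (G2*G3) = (-20*s - 14)/(6*s^2 - 7*s - 3)
DC gain: substitute s = 0 into T(s) from step 2: T(0) = -14/(-3) = 14/3.

Therefore the answer is 14/3.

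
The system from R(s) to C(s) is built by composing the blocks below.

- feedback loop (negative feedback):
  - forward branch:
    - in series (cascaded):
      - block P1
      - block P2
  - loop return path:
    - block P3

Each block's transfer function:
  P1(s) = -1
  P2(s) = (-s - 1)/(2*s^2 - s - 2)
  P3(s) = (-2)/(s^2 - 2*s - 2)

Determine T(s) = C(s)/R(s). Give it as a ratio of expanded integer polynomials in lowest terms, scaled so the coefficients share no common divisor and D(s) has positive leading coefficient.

[1] combine P1, P2 in series = (s + 1)/(2*s^2 - s - 2)
[2] close the feedback loop around (P1*P2), P3; the result is T(s) itself (integer coefficients, no common factor, positive leading denominator coefficient)

Final answer: (s^3 - s^2 - 4*s - 2)/(2*s^4 - 5*s^3 - 4*s^2 + 4*s + 2)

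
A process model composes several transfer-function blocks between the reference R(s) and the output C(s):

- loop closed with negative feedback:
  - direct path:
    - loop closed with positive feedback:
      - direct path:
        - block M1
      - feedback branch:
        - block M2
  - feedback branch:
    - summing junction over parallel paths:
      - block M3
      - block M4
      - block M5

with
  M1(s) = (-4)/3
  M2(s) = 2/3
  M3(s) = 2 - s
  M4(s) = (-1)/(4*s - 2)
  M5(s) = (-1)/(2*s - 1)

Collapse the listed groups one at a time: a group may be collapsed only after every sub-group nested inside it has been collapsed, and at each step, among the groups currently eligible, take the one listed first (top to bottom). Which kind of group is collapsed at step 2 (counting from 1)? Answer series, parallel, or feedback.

(1) apply the feedback formula to M1, M2
(2) add M3, M4, M5 (parallel)
(3) apply the feedback formula to [M1/(1-M1*M2)], (M3+M4+M5)
So the answer for step 2 is parallel.

Final answer: parallel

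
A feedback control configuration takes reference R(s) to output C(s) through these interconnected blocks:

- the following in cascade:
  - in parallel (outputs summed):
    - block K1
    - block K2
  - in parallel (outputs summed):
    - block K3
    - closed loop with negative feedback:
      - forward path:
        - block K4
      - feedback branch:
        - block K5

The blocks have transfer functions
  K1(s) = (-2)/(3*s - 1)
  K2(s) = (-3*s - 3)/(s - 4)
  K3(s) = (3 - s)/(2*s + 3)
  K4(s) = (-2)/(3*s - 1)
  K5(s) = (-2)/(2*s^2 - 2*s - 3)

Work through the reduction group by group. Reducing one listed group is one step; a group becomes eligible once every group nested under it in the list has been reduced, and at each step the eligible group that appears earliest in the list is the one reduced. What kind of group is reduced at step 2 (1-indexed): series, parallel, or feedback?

1. parallel reduction of K1, K2
2. reduce the feedback loop with forward K4 and return K5
3. add K3, [K4/(1+K4*K5)] (parallel)
4. series reduction of (K1+K2), (K3+[K4/(1+K4*K5)])
Step 2: feedback.

Final answer: feedback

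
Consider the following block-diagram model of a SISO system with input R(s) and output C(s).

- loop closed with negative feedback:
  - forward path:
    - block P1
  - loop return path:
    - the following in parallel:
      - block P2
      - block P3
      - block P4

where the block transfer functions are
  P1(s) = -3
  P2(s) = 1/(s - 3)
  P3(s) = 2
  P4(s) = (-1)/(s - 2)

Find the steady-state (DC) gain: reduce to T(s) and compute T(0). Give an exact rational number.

Reducing step by step:

Step 1 - add P2, P3, P4 (parallel), giving (2*s^2 - 10*s + 13)/(s^2 - 5*s + 6)
Step 2 - collapse the loop (P1 forward, (P2+P3+P4) return), giving (3*s^2 - 15*s + 18)/(5*s^2 - 25*s + 33)
Evaluating the step-2 result (the overall T(s)) at s = 0 gives T(0) = 18/33 = 6/11.

Answer: 6/11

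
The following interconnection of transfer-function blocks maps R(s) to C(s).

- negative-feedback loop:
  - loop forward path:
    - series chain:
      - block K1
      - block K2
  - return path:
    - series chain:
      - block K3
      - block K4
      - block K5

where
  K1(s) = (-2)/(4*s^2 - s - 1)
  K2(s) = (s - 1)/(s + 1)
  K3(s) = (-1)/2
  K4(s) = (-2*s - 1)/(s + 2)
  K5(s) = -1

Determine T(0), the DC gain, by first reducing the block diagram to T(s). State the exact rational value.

(1) combine K1, K2 in series, giving (2 - 2*s)/(4*s^3 + 3*s^2 - 2*s - 1)
(2) combine K3, K4, K5 in series, giving (-2*s - 1)/(2*s + 4)
(3) reduce the feedback loop with forward (K1*K2) and return (K3*K4*K5), giving (-2*s^2 - 2*s + 4)/(4*s^4 + 11*s^3 + 6*s^2 - 6*s - 3)
Evaluating the step-3 result (the overall T(s)) at s = 0 gives T(0) = 4/(-3) = -4/3.

Answer: -4/3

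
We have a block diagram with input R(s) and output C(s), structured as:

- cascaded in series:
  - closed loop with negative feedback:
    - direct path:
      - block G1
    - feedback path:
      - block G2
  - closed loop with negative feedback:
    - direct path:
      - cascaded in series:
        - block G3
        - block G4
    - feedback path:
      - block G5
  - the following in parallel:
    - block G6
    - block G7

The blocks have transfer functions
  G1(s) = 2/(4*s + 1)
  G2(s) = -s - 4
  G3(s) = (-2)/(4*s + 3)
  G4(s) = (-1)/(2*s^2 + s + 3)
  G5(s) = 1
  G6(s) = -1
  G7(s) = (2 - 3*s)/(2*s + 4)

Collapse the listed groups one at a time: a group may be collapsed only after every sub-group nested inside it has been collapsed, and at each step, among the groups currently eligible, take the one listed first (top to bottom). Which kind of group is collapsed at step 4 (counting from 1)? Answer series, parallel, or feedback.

1. collapse the loop (G1 forward, G2 return)
2. series reduction of G3, G4
3. feedback reduction of (G3*G4), G5
4. combine G6, G7 in parallel
5. combine [G1/(1+G1*G2)], [(G3*G4)/(1+(G3*G4)*G5)], (G6+G7) in series
Step 4 collapses a parallel group.

Final answer: parallel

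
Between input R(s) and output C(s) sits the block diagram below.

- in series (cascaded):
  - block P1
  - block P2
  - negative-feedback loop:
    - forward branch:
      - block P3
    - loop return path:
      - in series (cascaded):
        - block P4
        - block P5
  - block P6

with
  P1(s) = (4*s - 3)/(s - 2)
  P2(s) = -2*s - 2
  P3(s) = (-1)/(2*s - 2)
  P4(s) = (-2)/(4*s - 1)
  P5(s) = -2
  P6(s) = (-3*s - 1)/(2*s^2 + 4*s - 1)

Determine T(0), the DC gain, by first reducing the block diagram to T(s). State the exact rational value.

Step 1 - series reduction of P4, P5 = 4/(4*s - 1)
Step 2 - apply the feedback formula to P3, (P4*P5) = (1 - 4*s)/(8*s^2 - 10*s - 2)
Step 3 - multiply P1, P2, [P3/(1+P3*(P4*P5))], P6 (series) = (-48*s^4 - 16*s^3 + 39*s^2 + 4*s - 3)/(8*s^5 - 10*s^4 - 38*s^3 + 53*s^2 - s - 2)
Step 3 gives the overall T(s). Then T(0) = -3/(-2) = 3/2.

Hence the answer: 3/2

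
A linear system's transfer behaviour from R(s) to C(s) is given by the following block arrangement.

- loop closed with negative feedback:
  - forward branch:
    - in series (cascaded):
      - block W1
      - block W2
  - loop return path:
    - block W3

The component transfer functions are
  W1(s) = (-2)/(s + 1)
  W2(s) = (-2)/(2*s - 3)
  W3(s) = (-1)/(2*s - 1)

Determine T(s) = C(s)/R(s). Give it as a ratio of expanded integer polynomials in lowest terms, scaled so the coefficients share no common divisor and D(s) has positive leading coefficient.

Answer: (8*s - 4)/(4*s^3 - 4*s^2 - 5*s - 1)

Working:
Step 1 - series reduction of W1, W2, giving 4/(2*s^2 - s - 3)
Step 2 - reduce the feedback loop with forward (W1*W2) and return W3, giving the overall T(s)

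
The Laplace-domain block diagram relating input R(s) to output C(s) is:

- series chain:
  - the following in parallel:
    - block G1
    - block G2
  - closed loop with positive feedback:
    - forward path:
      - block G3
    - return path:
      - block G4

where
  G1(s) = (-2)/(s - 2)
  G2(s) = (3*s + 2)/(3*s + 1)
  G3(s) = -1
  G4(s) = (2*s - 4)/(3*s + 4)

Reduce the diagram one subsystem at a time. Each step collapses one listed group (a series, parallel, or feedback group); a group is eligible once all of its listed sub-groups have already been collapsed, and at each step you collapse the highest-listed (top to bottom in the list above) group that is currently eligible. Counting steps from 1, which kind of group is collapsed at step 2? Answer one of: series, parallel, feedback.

Step 1: add G1, G2 (parallel)
Step 2: apply the feedback formula to G3, G4
Step 3: combine (G1+G2), [G3/(1-G3*G4)] in series
So the answer for step 2 is feedback.

Answer: feedback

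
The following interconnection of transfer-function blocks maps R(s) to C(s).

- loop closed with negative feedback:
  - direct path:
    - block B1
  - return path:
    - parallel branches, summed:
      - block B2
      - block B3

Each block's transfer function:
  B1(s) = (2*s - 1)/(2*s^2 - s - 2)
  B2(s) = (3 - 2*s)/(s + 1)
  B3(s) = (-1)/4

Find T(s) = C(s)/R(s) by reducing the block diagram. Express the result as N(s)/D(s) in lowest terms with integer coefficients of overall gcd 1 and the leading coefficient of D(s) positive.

(1) add B2, B3 (parallel): (11 - 9*s)/(4*s + 4)
(2) reduce the feedback loop with forward B1 and return (B2+B3), which is the overall transfer function T(s) = C(s)/R(s) in lowest terms

Answer: (8*s^2 + 4*s - 4)/(8*s^3 - 14*s^2 + 19*s - 19)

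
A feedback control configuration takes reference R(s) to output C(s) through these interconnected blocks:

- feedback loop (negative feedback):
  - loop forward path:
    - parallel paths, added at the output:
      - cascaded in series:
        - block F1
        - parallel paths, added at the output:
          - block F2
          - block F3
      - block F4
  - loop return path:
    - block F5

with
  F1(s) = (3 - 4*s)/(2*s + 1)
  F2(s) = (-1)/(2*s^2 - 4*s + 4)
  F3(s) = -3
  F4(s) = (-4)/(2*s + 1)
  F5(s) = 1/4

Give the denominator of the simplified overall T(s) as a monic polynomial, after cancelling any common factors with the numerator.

(1) add F2, F3 (parallel) = (-6*s^2 + 12*s - 13)/(2*s^2 - 4*s + 4)
(2) cascade F1, (F2+F3) = (24*s^3 - 66*s^2 + 88*s - 39)/(4*s^3 - 6*s^2 + 4*s + 4)
(3) reduce the parallel group (F1*(F2+F3)), F4 = (24*s^3 - 74*s^2 + 104*s - 55)/(4*s^3 - 6*s^2 + 4*s + 4)
(4) collapse the loop (((F1*(F2+F3))+F4) forward, F5 return) = (96*s^3 - 296*s^2 + 416*s - 220)/(40*s^3 - 98*s^2 + 120*s - 39)
That last expression is T(s), already simplified. Scaling its denominator by 1/40 (the reciprocal of the leading coefficient) yields the monic denominator.

Therefore the answer is s^3 - 49*s^2/20 + 3*s - 39/40.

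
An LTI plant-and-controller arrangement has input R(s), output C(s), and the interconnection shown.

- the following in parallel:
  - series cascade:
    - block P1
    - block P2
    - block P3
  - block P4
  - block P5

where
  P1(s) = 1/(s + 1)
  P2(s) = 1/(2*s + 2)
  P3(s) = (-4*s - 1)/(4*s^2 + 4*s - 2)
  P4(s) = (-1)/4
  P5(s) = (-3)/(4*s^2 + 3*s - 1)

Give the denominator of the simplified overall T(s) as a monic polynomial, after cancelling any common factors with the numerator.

Reducing step by step:

1. multiply P1, P2, P3 (series); result (-4*s - 1)/(8*s^4 + 24*s^3 + 20*s^2 - 4)
2. add (P1*P2*P3), P4, P5 (parallel); result (-8*s^5 - 22*s^4 - 38*s^3 - 59*s^2 - 8*s + 12)/(32*s^5 + 88*s^4 + 56*s^3 - 20*s^2 - 16*s + 4)
No further cancellation is possible in the step-2 result, so that is T(s). Its denominator becomes monic after dividing by the leading coefficient 32.

Answer: s^5 + 11*s^4/4 + 7*s^3/4 - 5*s^2/8 - s/2 + 1/8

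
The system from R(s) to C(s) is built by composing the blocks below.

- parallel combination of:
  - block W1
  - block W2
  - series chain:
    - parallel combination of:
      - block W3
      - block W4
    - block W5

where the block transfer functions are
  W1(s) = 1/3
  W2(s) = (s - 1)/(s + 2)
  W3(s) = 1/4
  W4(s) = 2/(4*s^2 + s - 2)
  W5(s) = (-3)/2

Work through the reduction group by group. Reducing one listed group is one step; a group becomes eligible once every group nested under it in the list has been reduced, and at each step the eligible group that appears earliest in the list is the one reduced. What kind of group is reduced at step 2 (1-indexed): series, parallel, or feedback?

Step 1 - parallel reduction of W3, W4
Step 2 - combine (W3+W4), W5 in series
Step 3 - reduce the parallel group W1, W2, ((W3+W4)*W5)
The group at step 2 is a series group.

Hence the answer: series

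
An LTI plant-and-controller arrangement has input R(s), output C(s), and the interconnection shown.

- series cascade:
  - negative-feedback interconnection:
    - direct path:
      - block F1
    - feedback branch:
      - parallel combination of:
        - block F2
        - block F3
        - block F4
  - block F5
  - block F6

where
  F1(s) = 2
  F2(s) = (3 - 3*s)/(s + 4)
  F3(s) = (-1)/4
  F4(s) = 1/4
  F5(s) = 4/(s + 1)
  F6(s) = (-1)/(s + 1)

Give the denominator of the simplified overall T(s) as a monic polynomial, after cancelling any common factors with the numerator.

The answer is s^3 - 3*s - 2.

Reasoning:
Step 1: parallel reduction of F2, F3, F4, giving (3 - 3*s)/(s + 4)
Step 2: close the feedback loop around F1, (F2+F3+F4), giving (-2*s - 8)/(5*s - 10)
Step 3: combine [F1/(1+F1*(F2+F3+F4))], F5, F6 in series, giving (8*s + 32)/(5*s^3 - 15*s - 10)
The result of step 3 is T(s) in lowest terms. Its denominator has leading coefficient 5; dividing the denominator through by 5 makes it monic.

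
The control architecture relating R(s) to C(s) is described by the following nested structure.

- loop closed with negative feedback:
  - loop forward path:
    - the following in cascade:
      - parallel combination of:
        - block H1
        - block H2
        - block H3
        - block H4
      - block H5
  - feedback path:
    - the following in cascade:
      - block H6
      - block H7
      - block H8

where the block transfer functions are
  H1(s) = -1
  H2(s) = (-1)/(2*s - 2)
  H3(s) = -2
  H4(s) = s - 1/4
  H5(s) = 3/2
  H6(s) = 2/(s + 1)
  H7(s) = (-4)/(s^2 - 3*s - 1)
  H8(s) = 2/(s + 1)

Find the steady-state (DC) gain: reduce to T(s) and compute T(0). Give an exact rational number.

[1] parallel reduction of H1, H2, H3, H4 = (4*s^2 - 17*s + 11)/(4*s - 4)
[2] reduce the series chain (H1+H2+H3+H4), H5 = (12*s^2 - 51*s + 33)/(8*s - 8)
[3] combine H6, H7, H8 in series = (-16)/(s^4 - s^3 - 6*s^2 - 5*s - 1)
[4] collapse the loop (((H1+H2+H3+H4)*H5) forward, (H6*H7*H8) return) = (12*s^6 - 63*s^5 + 12*s^4 + 213*s^3 + 45*s^2 - 114*s - 33)/(8*s^5 - 16*s^4 - 40*s^3 - 184*s^2 + 848*s - 520)
That last expression is T(s); at s = 0 only the constant terms survive, so T(0) = -33/(-520) = 33/520.

Therefore the answer is 33/520.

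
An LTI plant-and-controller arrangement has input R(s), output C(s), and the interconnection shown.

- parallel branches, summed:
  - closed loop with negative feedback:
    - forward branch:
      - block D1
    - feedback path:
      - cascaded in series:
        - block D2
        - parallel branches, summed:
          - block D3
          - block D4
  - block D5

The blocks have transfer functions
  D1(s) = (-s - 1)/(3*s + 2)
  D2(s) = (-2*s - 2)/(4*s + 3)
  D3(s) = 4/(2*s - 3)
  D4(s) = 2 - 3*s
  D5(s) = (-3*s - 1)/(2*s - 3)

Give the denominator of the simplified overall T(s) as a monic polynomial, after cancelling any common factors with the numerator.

Step 1 - parallel reduction of D3, D4; result (-6*s^2 + 13*s - 2)/(2*s - 3)
Step 2 - series reduction of D2, (D3+D4); result (12*s^3 - 14*s^2 - 22*s + 4)/(8*s^2 - 6*s - 9)
Step 3 - apply the feedback formula to D1, (D2*(D3+D4)); result (8*s^3 + 2*s^2 - 15*s - 9)/(12*s^4 - 26*s^3 - 34*s^2 + 21*s + 22)
Step 4 - parallel reduction of [D1/(1+D1*(D2*(D3+D4)))], D5; result (-36*s^5 + 82*s^4 + 108*s^3 - 65*s^2 - 60*s + 5)/(24*s^5 - 88*s^4 + 10*s^3 + 144*s^2 - 19*s - 66)
No further cancellation is possible in the step-4 result, so that is T(s). Its denominator becomes monic after dividing by the leading coefficient 24.

Therefore the answer is s^5 - 11*s^4/3 + 5*s^3/12 + 6*s^2 - 19*s/24 - 11/4.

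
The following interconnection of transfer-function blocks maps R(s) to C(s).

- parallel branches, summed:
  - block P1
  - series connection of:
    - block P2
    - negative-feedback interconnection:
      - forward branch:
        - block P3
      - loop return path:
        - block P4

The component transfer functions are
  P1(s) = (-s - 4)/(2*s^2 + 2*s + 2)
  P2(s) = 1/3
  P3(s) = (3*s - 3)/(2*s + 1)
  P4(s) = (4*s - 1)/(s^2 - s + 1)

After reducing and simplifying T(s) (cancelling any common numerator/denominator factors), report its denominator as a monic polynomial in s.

Reducing step by step:

Step 1: apply the feedback formula to P3, P4 = (3*s^3 - 6*s^2 + 6*s - 3)/(2*s^3 + 11*s^2 - 14*s + 4)
Step 2: multiply P2, [P3/(1+P3*P4)] (series) = (s^3 - 2*s^2 + 2*s - 1)/(2*s^3 + 11*s^2 - 14*s + 4)
Step 3: add P1, (P2*[P3/(1+P3*P4)]) (parallel) = (2*s^5 - 4*s^4 - 17*s^3 - 32*s^2 + 54*s - 18)/(4*s^5 + 26*s^4 - 2*s^3 + 2*s^2 - 20*s + 8)
The result of step 3 is T(s) in lowest terms. Its denominator has leading coefficient 4; dividing the denominator through by 4 makes it monic.

Answer: s^5 + 13*s^4/2 - s^3/2 + s^2/2 - 5*s + 2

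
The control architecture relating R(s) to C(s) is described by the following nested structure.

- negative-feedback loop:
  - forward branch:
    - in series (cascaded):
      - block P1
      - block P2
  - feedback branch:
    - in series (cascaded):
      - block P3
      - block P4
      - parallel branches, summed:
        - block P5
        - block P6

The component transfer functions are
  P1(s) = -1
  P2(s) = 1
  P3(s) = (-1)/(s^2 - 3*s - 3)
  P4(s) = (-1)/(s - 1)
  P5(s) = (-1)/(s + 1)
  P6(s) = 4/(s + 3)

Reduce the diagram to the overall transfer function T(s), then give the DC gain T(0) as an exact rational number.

The answer is -9/8.

Reasoning:
[1] combine P1, P2 in series: -1
[2] add P5, P6 (parallel): (3*s + 1)/(s^2 + 4*s + 3)
[3] cascade P3, P4, (P5+P6): (3*s + 1)/(s^5 - 13*s^3 - 9*s^2 + 12*s + 9)
[4] feedback reduction of (P1*P2), (P3*P4*(P5+P6)): (-s^5 + 13*s^3 + 9*s^2 - 12*s - 9)/(s^5 - 13*s^3 - 9*s^2 + 9*s + 8)
Evaluating the step-4 result (the overall T(s)) at s = 0 gives T(0) = -9/8.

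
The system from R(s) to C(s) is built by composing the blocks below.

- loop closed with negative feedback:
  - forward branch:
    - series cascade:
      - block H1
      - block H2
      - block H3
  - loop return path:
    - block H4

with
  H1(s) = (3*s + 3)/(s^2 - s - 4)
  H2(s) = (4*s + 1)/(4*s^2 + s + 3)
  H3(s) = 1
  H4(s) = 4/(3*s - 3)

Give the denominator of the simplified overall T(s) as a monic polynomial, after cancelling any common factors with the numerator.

The answer is s^5 - 7*s^4/4 - 11*s^3/4 + 23*s^2/4 + 15*s/4 + 4.

Reasoning:
[1] combine H1, H2, H3 in series -> (12*s^2 + 15*s + 3)/(4*s^4 - 3*s^3 - 14*s^2 - 7*s - 12)
[2] reduce the feedback loop with forward (H1*H2*H3) and return H4 -> (12*s^3 + 3*s^2 - 12*s - 3)/(4*s^5 - 7*s^4 - 11*s^3 + 23*s^2 + 15*s + 16)
No further cancellation is possible in the step-2 result, so that is T(s). Its denominator becomes monic after dividing by the leading coefficient 4.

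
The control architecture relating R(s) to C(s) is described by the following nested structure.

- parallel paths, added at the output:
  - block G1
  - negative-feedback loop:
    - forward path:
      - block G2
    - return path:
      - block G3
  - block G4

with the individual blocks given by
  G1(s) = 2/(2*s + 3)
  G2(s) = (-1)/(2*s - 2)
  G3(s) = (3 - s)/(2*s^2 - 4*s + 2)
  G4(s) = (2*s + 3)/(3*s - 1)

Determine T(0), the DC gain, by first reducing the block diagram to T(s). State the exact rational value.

Step 1 - collapse the loop (G2 forward, G3 return) = (-2*s^2 + 4*s - 2)/(4*s^3 - 12*s^2 + 13*s - 7)
Step 2 - combine G1, [G2/(1+G2*G3)], G4 in parallel = (16*s^5 + 12*s^4 - 126*s^3 + 144*s^2 - 61*s - 43)/(24*s^5 - 44*s^4 - 18*s^3 + 85*s^2 - 88*s + 21)
DC gain: substitute s = 0 into T(s) from step 2: T(0) = -43/21.

Answer: -43/21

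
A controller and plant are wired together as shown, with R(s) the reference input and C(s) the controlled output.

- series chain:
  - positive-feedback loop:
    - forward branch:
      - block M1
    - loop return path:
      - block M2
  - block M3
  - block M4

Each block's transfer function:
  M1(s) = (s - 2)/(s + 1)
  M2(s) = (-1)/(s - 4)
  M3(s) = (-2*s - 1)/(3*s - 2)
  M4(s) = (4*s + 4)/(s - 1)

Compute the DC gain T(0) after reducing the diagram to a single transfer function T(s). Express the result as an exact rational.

[1] apply the feedback formula to M1, M2: (s^2 - 6*s + 8)/(s^2 - 2*s - 6)
[2] multiply [M1/(1-M1*M2)], M3, M4 (series): (-8*s^4 + 36*s^3 + 4*s^2 - 72*s - 32)/(3*s^4 - 11*s^3 - 6*s^2 + 26*s - 12)
Step 2 gives the overall T(s). Then T(0) = -32/(-12) = 8/3.

Answer: 8/3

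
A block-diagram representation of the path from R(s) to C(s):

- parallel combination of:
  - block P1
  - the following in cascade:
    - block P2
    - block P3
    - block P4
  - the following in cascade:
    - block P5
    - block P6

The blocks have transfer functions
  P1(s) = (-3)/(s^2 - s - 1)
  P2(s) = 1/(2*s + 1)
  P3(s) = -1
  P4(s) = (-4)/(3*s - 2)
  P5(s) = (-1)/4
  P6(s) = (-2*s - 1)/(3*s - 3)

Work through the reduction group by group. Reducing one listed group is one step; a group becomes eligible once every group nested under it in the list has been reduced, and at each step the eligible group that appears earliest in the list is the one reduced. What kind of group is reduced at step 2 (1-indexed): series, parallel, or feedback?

(1) reduce the series chain P2, P3, P4
(2) series reduction of P5, P6
(3) add P1, (P2*P3*P4), (P5*P6) (parallel)
Step 2 collapses a series group.

Hence the answer: series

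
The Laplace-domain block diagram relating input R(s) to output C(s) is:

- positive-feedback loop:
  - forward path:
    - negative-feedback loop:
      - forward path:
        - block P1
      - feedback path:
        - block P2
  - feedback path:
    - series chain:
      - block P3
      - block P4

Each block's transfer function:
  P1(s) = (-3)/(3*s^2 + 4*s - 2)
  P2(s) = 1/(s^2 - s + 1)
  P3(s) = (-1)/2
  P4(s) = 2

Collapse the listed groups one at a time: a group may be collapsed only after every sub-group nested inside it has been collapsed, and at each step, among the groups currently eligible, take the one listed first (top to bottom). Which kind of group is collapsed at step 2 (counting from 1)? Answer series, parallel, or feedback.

Step 1: feedback reduction of P1, P2
Step 2: cascade P3, P4
Step 3: collapse the loop ([P1/(1+P1*P2)] forward, (P3*P4) return)
At step 2 the group reduced is series.

Therefore the answer is series.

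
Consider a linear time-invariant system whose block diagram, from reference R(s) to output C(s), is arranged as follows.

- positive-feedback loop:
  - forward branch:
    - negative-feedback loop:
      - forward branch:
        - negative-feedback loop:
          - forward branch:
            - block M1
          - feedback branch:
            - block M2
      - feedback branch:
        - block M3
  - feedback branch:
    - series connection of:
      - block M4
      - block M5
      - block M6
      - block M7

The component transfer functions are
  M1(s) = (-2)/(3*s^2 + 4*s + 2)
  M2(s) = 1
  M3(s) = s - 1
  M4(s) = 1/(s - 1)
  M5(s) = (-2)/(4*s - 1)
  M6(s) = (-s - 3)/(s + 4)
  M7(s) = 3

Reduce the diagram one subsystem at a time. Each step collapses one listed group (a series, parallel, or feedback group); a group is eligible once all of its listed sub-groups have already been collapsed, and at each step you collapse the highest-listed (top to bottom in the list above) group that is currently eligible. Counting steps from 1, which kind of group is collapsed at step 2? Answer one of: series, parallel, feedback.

Step 1 - close the feedback loop around M1, M2
Step 2 - close the feedback loop around [M1/(1+M1*M2)], M3
Step 3 - multiply M4, M5, M6, M7 (series)
Step 4 - close the feedback loop around [[M1/(1+M1*M2)]/(1+[M1/(1+M1*M2)]*M3)], (M4*M5*M6*M7)
So the answer for step 2 is feedback.

Therefore the answer is feedback.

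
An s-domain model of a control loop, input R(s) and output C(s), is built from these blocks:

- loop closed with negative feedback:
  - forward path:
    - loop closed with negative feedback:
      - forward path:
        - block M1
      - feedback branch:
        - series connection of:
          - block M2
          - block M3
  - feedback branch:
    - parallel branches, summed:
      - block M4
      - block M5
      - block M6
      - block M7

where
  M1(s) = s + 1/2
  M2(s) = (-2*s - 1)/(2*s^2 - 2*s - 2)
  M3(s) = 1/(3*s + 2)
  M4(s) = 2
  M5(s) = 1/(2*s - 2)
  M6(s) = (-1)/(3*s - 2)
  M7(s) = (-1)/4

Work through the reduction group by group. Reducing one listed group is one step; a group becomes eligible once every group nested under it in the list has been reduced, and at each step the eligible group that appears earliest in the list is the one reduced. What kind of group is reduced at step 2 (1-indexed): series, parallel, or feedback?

Step 1. reduce the series chain M2, M3
Step 2. feedback reduction of M1, (M2*M3)
Step 3. combine M4, M5, M6, M7 in parallel
Step 4. reduce the feedback loop with forward [M1/(1+M1*(M2*M3))] and return (M4+M5+M6+M7)
At step 2 the group reduced is feedback.

Hence the answer: feedback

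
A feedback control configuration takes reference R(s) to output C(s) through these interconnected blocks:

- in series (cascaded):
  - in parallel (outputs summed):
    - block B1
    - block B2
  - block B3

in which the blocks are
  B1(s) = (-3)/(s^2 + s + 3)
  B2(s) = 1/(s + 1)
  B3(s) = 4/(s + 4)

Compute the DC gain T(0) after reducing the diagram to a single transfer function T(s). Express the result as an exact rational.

The answer is 0.

Reasoning:
Step 1: sum the parallel branches B1, B2 gives (s^2 - 2*s)/(s^3 + 2*s^2 + 4*s + 3)
Step 2: reduce the series chain (B1+B2), B3 gives (4*s^2 - 8*s)/(s^4 + 6*s^3 + 12*s^2 + 19*s + 12)
DC gain: substitute s = 0 into T(s) from step 2: T(0) = 0/12 = 0.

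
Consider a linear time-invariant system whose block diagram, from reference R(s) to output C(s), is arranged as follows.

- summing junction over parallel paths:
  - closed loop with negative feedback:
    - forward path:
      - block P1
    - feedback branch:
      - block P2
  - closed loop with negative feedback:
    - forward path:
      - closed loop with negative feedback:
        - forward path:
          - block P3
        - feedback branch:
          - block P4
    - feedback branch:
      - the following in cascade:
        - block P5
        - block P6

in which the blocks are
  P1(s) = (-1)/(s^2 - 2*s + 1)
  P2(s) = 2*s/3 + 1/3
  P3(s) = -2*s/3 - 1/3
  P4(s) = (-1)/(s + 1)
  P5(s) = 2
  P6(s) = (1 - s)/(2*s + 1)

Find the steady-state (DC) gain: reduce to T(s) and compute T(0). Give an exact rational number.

The answer is -2.

Reasoning:
Step 1. apply the feedback formula to P1, P2 gives (-3)/(3*s^2 - 8*s + 2)
Step 2. apply the feedback formula to P3, P4 gives (-2*s^2 - 3*s - 1)/(5*s + 4)
Step 3. multiply P5, P6 (series) gives (2 - 2*s)/(2*s + 1)
Step 4. close the feedback loop around [P3/(1+P3*P4)], (P5*P6) gives (-s - 1)/(s + 2)
Step 5. combine [P1/(1+P1*P2)], [[P3/(1+P3*P4)]/(1+[P3/(1+P3*P4)]*(P5*P6))] in parallel gives (-3*s^3 + 5*s^2 + 3*s - 8)/(3*s^3 - 2*s^2 - 14*s + 4)
The step-5 result is T(s). Setting s = 0: T(0) = -8/4 = -2.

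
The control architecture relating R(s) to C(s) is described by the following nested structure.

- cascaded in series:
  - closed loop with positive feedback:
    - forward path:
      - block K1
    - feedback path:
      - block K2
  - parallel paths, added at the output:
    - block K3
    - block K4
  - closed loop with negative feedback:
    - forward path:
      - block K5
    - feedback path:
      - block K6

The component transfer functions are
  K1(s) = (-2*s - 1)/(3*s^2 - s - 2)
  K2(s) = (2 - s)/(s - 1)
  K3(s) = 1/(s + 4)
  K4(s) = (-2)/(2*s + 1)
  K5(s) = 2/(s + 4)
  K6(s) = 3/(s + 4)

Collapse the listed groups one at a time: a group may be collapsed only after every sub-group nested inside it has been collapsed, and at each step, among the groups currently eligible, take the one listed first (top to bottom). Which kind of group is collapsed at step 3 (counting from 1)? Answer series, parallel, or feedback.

Step 1. close the feedback loop around K1, K2
Step 2. reduce the parallel group K3, K4
Step 3. close the feedback loop around K5, K6
Step 4. multiply [K1/(1-K1*K2)], (K3+K4), [K5/(1+K5*K6)] (series)
Step 3 collapses a feedback group.

Hence the answer: feedback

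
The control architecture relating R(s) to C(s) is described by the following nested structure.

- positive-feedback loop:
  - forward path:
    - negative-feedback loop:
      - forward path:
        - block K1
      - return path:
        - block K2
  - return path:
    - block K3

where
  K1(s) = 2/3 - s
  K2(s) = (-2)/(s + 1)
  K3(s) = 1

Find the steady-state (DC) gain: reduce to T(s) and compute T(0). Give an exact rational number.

[1] feedback reduction of K1, K2 gives (-3*s^2 - s + 2)/(9*s - 1)
[2] feedback reduction of [K1/(1+K1*K2)], K3 gives (-3*s^2 - s + 2)/(3*s^2 + 10*s - 3)
That last expression is T(s); at s = 0 only the constant terms survive, so T(0) = 2/(-3) = -2/3.

Hence the answer: -2/3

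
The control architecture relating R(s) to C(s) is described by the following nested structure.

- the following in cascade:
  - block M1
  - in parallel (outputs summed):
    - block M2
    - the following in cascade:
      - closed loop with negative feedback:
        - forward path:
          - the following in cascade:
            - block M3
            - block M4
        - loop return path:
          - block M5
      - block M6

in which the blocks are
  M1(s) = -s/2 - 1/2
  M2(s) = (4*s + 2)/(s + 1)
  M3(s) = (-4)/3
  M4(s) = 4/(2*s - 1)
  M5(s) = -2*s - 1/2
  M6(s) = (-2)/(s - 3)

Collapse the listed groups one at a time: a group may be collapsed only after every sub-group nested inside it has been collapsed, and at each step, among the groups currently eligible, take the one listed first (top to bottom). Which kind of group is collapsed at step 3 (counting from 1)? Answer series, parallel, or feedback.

Step 1: series reduction of M3, M4
Step 2: collapse the loop ((M3*M4) forward, M5 return)
Step 3: series reduction of [(M3*M4)/(1+(M3*M4)*M5)], M6
Step 4: parallel reduction of M2, ([(M3*M4)/(1+(M3*M4)*M5)]*M6)
Step 5: reduce the series chain M1, (M2+([(M3*M4)/(1+(M3*M4)*M5)]*M6))
Step 3: series.

Final answer: series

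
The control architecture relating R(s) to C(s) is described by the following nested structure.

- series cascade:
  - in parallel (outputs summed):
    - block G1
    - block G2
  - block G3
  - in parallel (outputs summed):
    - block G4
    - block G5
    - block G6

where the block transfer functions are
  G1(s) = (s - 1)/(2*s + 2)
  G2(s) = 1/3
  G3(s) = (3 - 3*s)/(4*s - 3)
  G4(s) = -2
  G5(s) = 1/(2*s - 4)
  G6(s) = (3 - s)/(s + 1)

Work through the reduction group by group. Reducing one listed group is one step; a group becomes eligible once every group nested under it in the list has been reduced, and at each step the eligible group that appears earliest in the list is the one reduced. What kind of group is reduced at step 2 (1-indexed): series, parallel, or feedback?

Reducing step by step:

Step 1 - combine G1, G2 in parallel
Step 2 - sum the parallel branches G4, G5, G6
Step 3 - multiply (G1+G2), G3, (G4+G5+G6) (series)
The group at step 2 is a parallel group.

Answer: parallel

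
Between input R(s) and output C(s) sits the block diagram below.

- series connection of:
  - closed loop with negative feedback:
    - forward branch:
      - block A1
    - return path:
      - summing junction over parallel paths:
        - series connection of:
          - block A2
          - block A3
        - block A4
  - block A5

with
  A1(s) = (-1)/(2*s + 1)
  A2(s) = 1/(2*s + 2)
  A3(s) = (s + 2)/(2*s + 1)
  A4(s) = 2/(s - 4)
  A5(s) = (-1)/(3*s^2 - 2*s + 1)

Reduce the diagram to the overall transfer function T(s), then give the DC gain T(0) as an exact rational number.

The answer is 2.

Reasoning:
Step 1 - reduce the series chain A2, A3 gives (s + 2)/(4*s^2 + 6*s + 2)
Step 2 - combine (A2*A3), A4 in parallel gives (9*s^2 + 10*s - 4)/(4*s^3 - 10*s^2 - 22*s - 8)
Step 3 - reduce the feedback loop with forward A1 and return ((A2*A3)+A4) gives (-4*s^3 + 10*s^2 + 22*s + 8)/(8*s^4 - 16*s^3 - 63*s^2 - 48*s - 4)
Step 4 - cascade [A1/(1+A1*((A2*A3)+A4))], A5 gives (4*s^3 - 10*s^2 - 22*s - 8)/(24*s^6 - 64*s^5 - 149*s^4 - 34*s^3 + 21*s^2 - 40*s - 4)
Step 4 gives the overall T(s). Then T(0) = -8/(-4) = 2.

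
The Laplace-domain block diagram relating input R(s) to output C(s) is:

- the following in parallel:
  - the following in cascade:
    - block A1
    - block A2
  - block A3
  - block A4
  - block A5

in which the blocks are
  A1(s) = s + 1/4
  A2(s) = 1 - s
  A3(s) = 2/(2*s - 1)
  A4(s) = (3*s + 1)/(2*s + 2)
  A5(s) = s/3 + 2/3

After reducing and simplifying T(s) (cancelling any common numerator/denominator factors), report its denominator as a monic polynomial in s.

(1) series reduction of A1, A2 gives -s^2 + 3*s/4 + 1/4
(2) combine (A1*A2), A3, A4, A5 in parallel gives (-24*s^4 + 14*s^3 + 83*s^2 + 16*s + 7)/(24*s^2 + 12*s - 12)
Step 2 gives the fully reduced T(s), with no common factor left to cancel. The denominator's leading coefficient is 24, so divide each of its coefficients by 24 to get the monic form.

Answer: s^2 + s/2 - 1/2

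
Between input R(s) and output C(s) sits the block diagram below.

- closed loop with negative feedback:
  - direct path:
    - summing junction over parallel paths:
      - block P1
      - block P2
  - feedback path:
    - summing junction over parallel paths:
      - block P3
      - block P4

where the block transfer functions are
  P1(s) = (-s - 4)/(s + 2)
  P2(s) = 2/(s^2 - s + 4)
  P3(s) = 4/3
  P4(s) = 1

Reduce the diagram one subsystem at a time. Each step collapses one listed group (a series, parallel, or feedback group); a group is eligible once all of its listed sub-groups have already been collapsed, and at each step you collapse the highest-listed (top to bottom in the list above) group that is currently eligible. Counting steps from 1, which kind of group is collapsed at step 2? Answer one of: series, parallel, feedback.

[1] reduce the parallel group P1, P2
[2] combine P3, P4 in parallel
[3] feedback reduction of (P1+P2), (P3+P4)
The group at step 2 is a parallel group.

Final answer: parallel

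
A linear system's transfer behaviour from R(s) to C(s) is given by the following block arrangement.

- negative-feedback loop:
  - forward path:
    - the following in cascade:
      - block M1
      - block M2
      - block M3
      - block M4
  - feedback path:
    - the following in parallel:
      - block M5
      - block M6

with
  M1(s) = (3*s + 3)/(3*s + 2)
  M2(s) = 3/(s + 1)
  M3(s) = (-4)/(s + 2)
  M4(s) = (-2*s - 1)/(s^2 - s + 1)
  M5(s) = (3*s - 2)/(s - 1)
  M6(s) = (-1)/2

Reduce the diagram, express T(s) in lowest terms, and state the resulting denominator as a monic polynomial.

First reduce the diagram to T(s).

(1) combine M1, M2, M3, M4 in series gives (72*s + 36)/(3*s^4 + 5*s^3 - s^2 + 4*s + 4)
(2) add M5, M6 (parallel) gives (5*s - 3)/(2*s - 2)
(3) feedback reduction of (M1*M2*M3*M4), (M5+M6) gives (72*s^2 - 36*s - 36)/(3*s^5 + 2*s^4 - 6*s^3 + 185*s^2 - 18*s - 58)
T(s) is the step-3 result (common factors already cancelled). Leading coefficient of the denominator: 3. Divide through by 3 for the monic polynomial.

Answer: s^5 + 2*s^4/3 - 2*s^3 + 185*s^2/3 - 6*s - 58/3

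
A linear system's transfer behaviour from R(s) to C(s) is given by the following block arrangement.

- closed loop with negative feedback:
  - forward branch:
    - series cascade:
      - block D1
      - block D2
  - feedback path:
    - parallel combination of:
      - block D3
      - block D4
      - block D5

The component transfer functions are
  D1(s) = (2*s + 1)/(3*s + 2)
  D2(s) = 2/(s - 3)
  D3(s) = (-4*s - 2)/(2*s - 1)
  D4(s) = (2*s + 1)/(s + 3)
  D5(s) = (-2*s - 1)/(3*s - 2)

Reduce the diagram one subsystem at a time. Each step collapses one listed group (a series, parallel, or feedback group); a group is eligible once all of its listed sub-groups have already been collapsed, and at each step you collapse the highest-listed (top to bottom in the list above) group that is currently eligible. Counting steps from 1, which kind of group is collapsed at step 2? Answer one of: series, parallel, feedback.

1. cascade D1, D2
2. sum the parallel branches D3, D4, D5
3. reduce the feedback loop with forward (D1*D2) and return (D3+D4+D5)
The group at step 2 is a parallel group.

Therefore the answer is parallel.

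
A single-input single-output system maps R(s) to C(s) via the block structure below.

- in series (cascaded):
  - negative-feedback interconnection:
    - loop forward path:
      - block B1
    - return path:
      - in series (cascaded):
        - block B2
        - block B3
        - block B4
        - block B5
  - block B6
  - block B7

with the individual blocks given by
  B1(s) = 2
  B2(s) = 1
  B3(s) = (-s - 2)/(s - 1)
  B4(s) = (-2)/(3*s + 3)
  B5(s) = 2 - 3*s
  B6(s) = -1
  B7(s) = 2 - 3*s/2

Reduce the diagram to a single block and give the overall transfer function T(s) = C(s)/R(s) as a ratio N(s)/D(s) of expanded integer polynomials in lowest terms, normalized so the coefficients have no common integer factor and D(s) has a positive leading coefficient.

Step 1. series reduction of B2, B3, B4, B5; result (-6*s^2 - 8*s + 8)/(3*s^2 - 3)
Step 2. reduce the feedback loop with forward B1 and return (B2*B3*B4*B5); result (6 - 6*s^2)/(9*s^2 + 16*s - 13)
Step 3. combine [B1/(1+B1*(B2*B3*B4*B5))], B6, B7 in series: this yields T(s), and no further normalization is needed

Answer: (-9*s^3 + 12*s^2 + 9*s - 12)/(9*s^2 + 16*s - 13)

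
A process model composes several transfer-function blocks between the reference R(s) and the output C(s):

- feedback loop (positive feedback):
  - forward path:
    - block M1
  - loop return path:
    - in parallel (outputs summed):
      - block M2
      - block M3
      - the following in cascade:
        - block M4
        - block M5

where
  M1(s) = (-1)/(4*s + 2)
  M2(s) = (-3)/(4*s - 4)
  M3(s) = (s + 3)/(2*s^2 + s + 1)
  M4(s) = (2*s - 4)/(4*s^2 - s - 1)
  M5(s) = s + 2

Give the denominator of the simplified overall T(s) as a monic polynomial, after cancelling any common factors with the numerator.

Step 1. reduce the series chain M4, M5 = (2*s^2 - 8)/(4*s^2 - s - 1)
Step 2. sum the parallel branches M2, M3, (M4*M5) = (16*s^5 - 16*s^4 - 42*s^3 - 39*s^2 + 10*s + 47)/(32*s^5 - 24*s^4 - 4*s^3 - 12*s^2 + 4*s + 4)
Step 3. close the feedback loop around M1, (M2+M3+(M4*M5)) = (-32*s^5 + 24*s^4 + 4*s^3 + 12*s^2 - 4*s - 4)/(128*s^6 - 16*s^5 - 80*s^4 - 98*s^3 - 47*s^2 + 34*s + 55)
The result of step 3 is T(s) in lowest terms. Its denominator has leading coefficient 128; dividing the denominator through by 128 makes it monic.

Therefore the answer is s^6 - s^5/8 - 5*s^4/8 - 49*s^3/64 - 47*s^2/128 + 17*s/64 + 55/128.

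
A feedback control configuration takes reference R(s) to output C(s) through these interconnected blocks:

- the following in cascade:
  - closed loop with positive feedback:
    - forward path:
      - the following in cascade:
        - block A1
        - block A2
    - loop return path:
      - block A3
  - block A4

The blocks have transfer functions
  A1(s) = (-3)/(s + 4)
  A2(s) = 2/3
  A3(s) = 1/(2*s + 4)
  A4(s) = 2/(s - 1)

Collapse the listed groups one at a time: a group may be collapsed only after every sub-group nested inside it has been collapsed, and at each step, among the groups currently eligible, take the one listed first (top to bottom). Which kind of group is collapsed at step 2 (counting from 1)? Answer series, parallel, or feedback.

Reducing step by step:

1. combine A1, A2 in series
2. apply the feedback formula to (A1*A2), A3
3. combine [(A1*A2)/(1-(A1*A2)*A3)], A4 in series
Step 2: feedback.

Answer: feedback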